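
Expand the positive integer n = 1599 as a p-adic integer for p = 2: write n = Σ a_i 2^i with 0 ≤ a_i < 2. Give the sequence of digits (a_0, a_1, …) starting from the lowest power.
(a_0, a_1, …) = (1, 1, 1, 1, 1, 1, 0, 0, 0, 1, 1)

Repeated division by 2 gives the digits low-to-high: 1599 = 1 + 1·2^1 + 1·2^2 + 1·2^3 + 1·2^4 + 1·2^5 + 1·2^9 + 1·2^10. Digit sequence: (1, 1, 1, 1, 1, 1, 0, 0, 0, 1, 1).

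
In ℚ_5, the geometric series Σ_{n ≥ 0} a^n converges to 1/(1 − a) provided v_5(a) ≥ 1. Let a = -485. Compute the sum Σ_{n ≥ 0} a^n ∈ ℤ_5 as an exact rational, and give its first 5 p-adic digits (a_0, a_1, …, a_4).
Σ a^n = 1/(1 − a) = 1/486;  first 5 digits = (1, 3, 4, 4, 1)

v_5(a) = 1 ≥ 1, so the series converges in ℤ_5 to 1/(1 − a) = 1/(1 − (-485)) = 1/486. Expand this rational in ℤ_5: compute digits iteratively via d_i = x_i mod 5, x_{i+1} = (x_i − d_i)/5. The first 5 digits are (1, 3, 4, 4, 1).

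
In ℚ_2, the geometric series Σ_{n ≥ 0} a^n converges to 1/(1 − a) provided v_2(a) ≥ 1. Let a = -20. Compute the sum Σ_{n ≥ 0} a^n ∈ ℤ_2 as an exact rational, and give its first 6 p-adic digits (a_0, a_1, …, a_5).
Σ a^n = 1/(1 − a) = 1/21;  first 6 digits = (1, 0, 1, 1, 1, 1)

v_2(a) = 2 ≥ 1, so the series converges in ℤ_2 to 1/(1 − a) = 1/(1 − (-20)) = 1/21. Expand this rational in ℤ_2: compute digits iteratively via d_i = x_i mod 2, x_{i+1} = (x_i − d_i)/2. The first 6 digits are (1, 0, 1, 1, 1, 1).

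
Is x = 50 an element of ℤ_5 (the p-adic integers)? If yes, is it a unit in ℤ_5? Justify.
x ∈ ℤ_5 but not a unit; v_5(x) = 2 > 0

ℤ_5 = {x ∈ ℚ_5 : v_5(x) ≥ 0} and ℤ_5^× = {x ∈ ℤ_5 : v_5(x) = 0}. Here v_5(50) = v_5(num) − v_5(den) = 2; compare against these criteria.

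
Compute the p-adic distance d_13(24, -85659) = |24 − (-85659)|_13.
d_13(24, -85659) = 1/28561

Step 1 — x − y = 24 − (-85659) = 85683. Step 2 — v_13(85683) = 4 (factor: 85683 = (13^4 · 3); the sign does not affect v_p). Step 3 — |x − y|_13 = 13^{-4} = 1/28561.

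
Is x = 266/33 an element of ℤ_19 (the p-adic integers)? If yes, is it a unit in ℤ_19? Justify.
x ∈ ℤ_19 but not a unit; v_19(x) = 1 > 0

ℤ_19 = {x ∈ ℚ_19 : v_19(x) ≥ 0} and ℤ_19^× = {x ∈ ℤ_19 : v_19(x) = 0}. Here v_19(266/33) = v_19(num) − v_19(den) = 1; compare against these criteria.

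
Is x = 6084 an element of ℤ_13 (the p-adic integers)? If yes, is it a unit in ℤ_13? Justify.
x ∈ ℤ_13 but not a unit; v_13(x) = 2 > 0

ℤ_13 = {x ∈ ℚ_13 : v_13(x) ≥ 0} and ℤ_13^× = {x ∈ ℤ_13 : v_13(x) = 0}. Here v_13(6084) = v_13(num) − v_13(den) = 2; compare against these criteria.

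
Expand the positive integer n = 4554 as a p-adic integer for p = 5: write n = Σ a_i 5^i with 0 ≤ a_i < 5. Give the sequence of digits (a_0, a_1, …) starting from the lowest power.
(a_0, a_1, …) = (4, 0, 2, 1, 2, 1)

Repeated division by 5 gives the digits low-to-high: 4554 = 4 + 2·5^2 + 1·5^3 + 2·5^4 + 1·5^5. Digit sequence: (4, 0, 2, 1, 2, 1).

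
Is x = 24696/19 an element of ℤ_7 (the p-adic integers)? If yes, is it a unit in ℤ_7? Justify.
x ∈ ℤ_7 but not a unit; v_7(x) = 3 > 0

ℤ_7 = {x ∈ ℚ_7 : v_7(x) ≥ 0} and ℤ_7^× = {x ∈ ℤ_7 : v_7(x) = 0}. Here v_7(24696/19) = v_7(num) − v_7(den) = 3; compare against these criteria.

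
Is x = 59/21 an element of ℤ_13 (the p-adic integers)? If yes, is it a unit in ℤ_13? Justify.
x ∈ ℤ_13^× (unit); v_13(x) = 0

ℤ_13 = {x ∈ ℚ_13 : v_13(x) ≥ 0} and ℤ_13^× = {x ∈ ℤ_13 : v_13(x) = 0}. Here v_13(59/21) = v_13(num) − v_13(den) = 0; compare against these criteria.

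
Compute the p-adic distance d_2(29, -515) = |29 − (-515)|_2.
d_2(29, -515) = 1/32

Step 1 — x − y = 29 − (-515) = 544. Step 2 — v_2(544) = 5 (factor: 544 = (2^5 · 17); the sign does not affect v_p). Step 3 — |x − y|_2 = 2^{-5} = 1/32.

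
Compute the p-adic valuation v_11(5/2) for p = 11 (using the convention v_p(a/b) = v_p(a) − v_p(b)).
v_11(5/2) = 0

Factor powers of 11 from the numerator and denominator of the reduced fraction: 5 = 11^0 · 5 and 2 = 11^0 · 2. Apply v_p(a/b) = v_p(a) − v_p(b): v_11(5/2) = 0 − 0 = 0.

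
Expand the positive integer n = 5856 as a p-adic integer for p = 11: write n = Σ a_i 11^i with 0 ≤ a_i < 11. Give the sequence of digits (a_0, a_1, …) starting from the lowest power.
(a_0, a_1, …) = (4, 4, 4, 4)

Repeated division by 11 gives the digits low-to-high: 5856 = 4 + 4·11^1 + 4·11^2 + 4·11^3. Digit sequence: (4, 4, 4, 4).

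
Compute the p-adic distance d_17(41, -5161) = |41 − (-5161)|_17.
d_17(41, -5161) = 1/289

Step 1 — x − y = 41 − (-5161) = 5202. Step 2 — v_17(5202) = 2 (factor: 5202 = (17^2 · 18); the sign does not affect v_p). Step 3 — |x − y|_17 = 17^{-2} = 1/289.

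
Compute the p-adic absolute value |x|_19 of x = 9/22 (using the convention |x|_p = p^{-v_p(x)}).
|9/22|_19 = 1

Step 1 — compute v_19(x) by factoring powers of 19 out of the numerator and denominator: v_19(9/22) = 0. Step 2 — apply |x|_p = p^{-v_p(x)} = 19^{0} = 1.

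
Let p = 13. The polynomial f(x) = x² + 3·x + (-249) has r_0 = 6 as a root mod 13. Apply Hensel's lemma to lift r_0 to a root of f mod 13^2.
r_1 = 19 (mod 169)

Hensel: r_{i+1} = r_i − f(r_i)·(f′(r_i))^{-1} mod 13^{i+2}, f′(x) = 2x + 3. Iterate:
  r_0 = 6 (mod 13)
  r_1 = 19 (mod 169)
Final: r = 19 satisfies f(r) ≡ 0 mod 13^2.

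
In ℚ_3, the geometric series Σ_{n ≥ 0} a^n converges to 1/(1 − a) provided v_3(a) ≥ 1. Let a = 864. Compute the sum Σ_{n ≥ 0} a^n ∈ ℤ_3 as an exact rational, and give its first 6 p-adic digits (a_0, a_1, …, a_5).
Σ a^n = 1/(1 − a) = -1/863;  first 6 digits = (1, 0, 0, 2, 1, 0)

v_3(a) = 3 ≥ 1, so the series converges in ℤ_3 to 1/(1 − a) = 1/(1 − 864) = -1/863. Expand this rational in ℤ_3: compute digits iteratively via d_i = x_i mod 3, x_{i+1} = (x_i − d_i)/3. The first 6 digits are (1, 0, 0, 2, 1, 0).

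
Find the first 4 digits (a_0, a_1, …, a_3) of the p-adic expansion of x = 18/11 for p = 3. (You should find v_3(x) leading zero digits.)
(a_0, …, a_3) = (0, 0, 1, 0)

v_3(18/11) = 2, so a_0 = ... = a_1 = 0. Factor out: x = 3^2 · u with u = 2/11 a unit in ℤ_3. Expand u iteratively via a_{v+i} = u_i mod 3, u_{i+1} = (u_i − a_{v+i})/3:
  u_0 = 2/11;  a_2 = 1;  u_1 = (u_0 − 1)/3 = -3/11
  u_1 = -3/11;  a_3 = 0;  u_2 = (u_1 − 0)/3 = -1/11
Digits: (0, 0, 1, 0).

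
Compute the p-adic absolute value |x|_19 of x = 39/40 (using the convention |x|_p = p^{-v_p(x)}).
|39/40|_19 = 1

Step 1 — compute v_19(x) by factoring powers of 19 out of the numerator and denominator: v_19(39/40) = 0. Step 2 — apply |x|_p = p^{-v_p(x)} = 19^{0} = 1.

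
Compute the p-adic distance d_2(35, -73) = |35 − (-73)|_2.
d_2(35, -73) = 1/4

Step 1 — x − y = 35 − (-73) = 108. Step 2 — v_2(108) = 2 (factor: 108 = (2^2 · 27); the sign does not affect v_p). Step 3 — |x − y|_2 = 2^{-2} = 1/4.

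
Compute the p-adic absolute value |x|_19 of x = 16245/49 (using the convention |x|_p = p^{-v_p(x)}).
|16245/49|_19 = 1/361

Step 1 — compute v_19(x) by factoring powers of 19 out of the numerator and denominator: v_19(16245/49) = 2. Step 2 — apply |x|_p = p^{-v_p(x)} = 19^{-2} = 1/361.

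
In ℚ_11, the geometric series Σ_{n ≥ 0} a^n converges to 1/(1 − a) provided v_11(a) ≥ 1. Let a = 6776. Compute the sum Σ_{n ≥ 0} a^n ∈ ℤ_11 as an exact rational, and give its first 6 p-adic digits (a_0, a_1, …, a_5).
Σ a^n = 1/(1 − a) = -1/6775;  first 6 digits = (1, 0, 1, 5, 1, 10)

v_11(a) = 2 ≥ 1, so the series converges in ℤ_11 to 1/(1 − a) = 1/(1 − 6776) = -1/6775. Expand this rational in ℤ_11: compute digits iteratively via d_i = x_i mod 11, x_{i+1} = (x_i − d_i)/11. The first 6 digits are (1, 0, 1, 5, 1, 10).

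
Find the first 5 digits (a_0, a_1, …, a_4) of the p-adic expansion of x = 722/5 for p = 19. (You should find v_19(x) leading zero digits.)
(a_0, …, a_4) = (0, 0, 8, 11, 7)

v_19(722/5) = 2, so a_0 = ... = a_1 = 0. Factor out: x = 19^2 · u with u = 2/5 a unit in ℤ_19. Expand u iteratively via a_{v+i} = u_i mod 19, u_{i+1} = (u_i − a_{v+i})/19:
  u_0 = 2/5;  a_2 = 8;  u_1 = (u_0 − 8)/19 = -2/5
  u_1 = -2/5;  a_3 = 11;  u_2 = (u_1 − 11)/19 = -3/5
  u_2 = -3/5;  a_4 = 7;  u_3 = (u_2 − 7)/19 = -2/5
Digits: (0, 0, 8, 11, 7).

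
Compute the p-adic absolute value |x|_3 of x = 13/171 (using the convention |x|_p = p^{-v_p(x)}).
|13/171|_3 = 9

Step 1 — compute v_3(x) by factoring powers of 3 out of the numerator and denominator: v_3(13/171) = -2. Step 2 — apply |x|_p = p^{-v_p(x)} = 3^{2} = 9.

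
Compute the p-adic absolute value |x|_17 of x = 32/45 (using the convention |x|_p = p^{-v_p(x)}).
|32/45|_17 = 1

Step 1 — compute v_17(x) by factoring powers of 17 out of the numerator and denominator: v_17(32/45) = 0. Step 2 — apply |x|_p = p^{-v_p(x)} = 17^{0} = 1.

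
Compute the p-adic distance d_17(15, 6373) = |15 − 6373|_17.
d_17(15, 6373) = 1/289

Step 1 — x − y = 15 − 6373 = -6358. Step 2 — v_17(-6358) = 2 (factor: -6358 = −(17^2 · 22); the sign does not affect v_p). Step 3 — |x − y|_17 = 17^{-2} = 1/289.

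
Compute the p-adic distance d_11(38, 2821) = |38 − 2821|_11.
d_11(38, 2821) = 1/121

Step 1 — x − y = 38 − 2821 = -2783. Step 2 — v_11(-2783) = 2 (factor: -2783 = −(11^2 · 23); the sign does not affect v_p). Step 3 — |x − y|_11 = 11^{-2} = 1/121.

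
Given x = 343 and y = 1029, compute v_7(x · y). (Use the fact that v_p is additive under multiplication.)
v_7(352947) = 6

v_p(x) = 3 (factor: 343 = 7^3 · 1); v_p(y) = 3 (factor: 1029 = 7^3 · 3). Additivity: v_p(xy) = v_p(x) + v_p(y) = 3 + 3 = 6. (Direct check: xy = 352947 = 7^6 · (3).)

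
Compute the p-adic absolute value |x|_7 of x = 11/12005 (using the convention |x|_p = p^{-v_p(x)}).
|11/12005|_7 = 2401

Step 1 — compute v_7(x) by factoring powers of 7 out of the numerator and denominator: v_7(11/12005) = -4. Step 2 — apply |x|_p = p^{-v_p(x)} = 7^{4} = 2401.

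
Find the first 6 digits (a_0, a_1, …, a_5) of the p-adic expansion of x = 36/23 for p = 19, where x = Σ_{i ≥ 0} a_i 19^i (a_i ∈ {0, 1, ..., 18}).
(a_0, …, a_5) = (9, 12, 1, 9, 2, 4)

v_19(36/23) = 0 (numerator and denominator both coprime to 19), so x ∈ ℤ_19^×. Compute digits iteratively via a_i = x_i mod 19, x_{i+1} = (x_i − a_i)/19, with x_0 = x:
  x_0 = 36/23;  a_0 = 9;  x_1 = (x_0 − 9)/19 = -9/23
  x_1 = -9/23;  a_1 = 12;  x_2 = (x_1 − 12)/19 = -15/23
  x_2 = -15/23;  a_2 = 1;  x_3 = (x_2 − 1)/19 = -2/23
  x_3 = -2/23;  a_3 = 9;  x_4 = (x_3 − 9)/19 = -11/23
  x_4 = -11/23;  a_4 = 2;  x_5 = (x_4 − 2)/19 = -3/23
  x_5 = -3/23;  a_5 = 4;  x_6 = (x_5 − 4)/19 = -5/23
Digits: (9, 12, 1, 9, 2, 4).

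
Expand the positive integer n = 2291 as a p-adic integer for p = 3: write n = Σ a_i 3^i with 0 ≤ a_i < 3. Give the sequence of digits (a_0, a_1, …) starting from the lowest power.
(a_0, a_1, …) = (2, 1, 2, 0, 1, 0, 0, 1)

Repeated division by 3 gives the digits low-to-high: 2291 = 2 + 1·3^1 + 2·3^2 + 1·3^4 + 1·3^7. Digit sequence: (2, 1, 2, 0, 1, 0, 0, 1).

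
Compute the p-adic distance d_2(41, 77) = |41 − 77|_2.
d_2(41, 77) = 1/4

Step 1 — x − y = 41 − 77 = -36. Step 2 — v_2(-36) = 2 (factor: -36 = −(2^2 · 9); the sign does not affect v_p). Step 3 — |x − y|_2 = 2^{-2} = 1/4.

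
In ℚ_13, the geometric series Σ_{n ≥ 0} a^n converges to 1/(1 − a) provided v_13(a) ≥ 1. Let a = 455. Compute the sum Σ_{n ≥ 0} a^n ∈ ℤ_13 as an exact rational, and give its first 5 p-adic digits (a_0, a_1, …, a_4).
Σ a^n = 1/(1 − a) = -1/454;  first 5 digits = (1, 9, 5, 4, 12)

v_13(a) = 1 ≥ 1, so the series converges in ℤ_13 to 1/(1 − a) = 1/(1 − 455) = -1/454. Expand this rational in ℤ_13: compute digits iteratively via d_i = x_i mod 13, x_{i+1} = (x_i − d_i)/13. The first 5 digits are (1, 9, 5, 4, 12).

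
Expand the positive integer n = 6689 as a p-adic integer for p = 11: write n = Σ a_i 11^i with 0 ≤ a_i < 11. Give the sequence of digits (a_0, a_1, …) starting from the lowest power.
(a_0, a_1, …) = (1, 3, 0, 5)

Repeated division by 11 gives the digits low-to-high: 6689 = 1 + 3·11^1 + 5·11^3. Digit sequence: (1, 3, 0, 5).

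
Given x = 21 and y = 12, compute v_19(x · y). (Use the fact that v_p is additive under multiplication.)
v_19(252) = 0

v_p(x) = 0 (factor: 21 = 19^0 · 21); v_p(y) = 0 (factor: 12 = 19^0 · 12). Additivity: v_p(xy) = v_p(x) + v_p(y) = 0 + 0 = 0. (Direct check: xy = 252 = 19^0 · (252).)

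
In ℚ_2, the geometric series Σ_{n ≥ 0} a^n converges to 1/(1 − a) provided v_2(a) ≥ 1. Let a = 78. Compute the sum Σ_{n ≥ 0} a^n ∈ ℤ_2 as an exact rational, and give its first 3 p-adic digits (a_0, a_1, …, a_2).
Σ a^n = 1/(1 − a) = -1/77;  first 3 digits = (1, 1, 0)

v_2(a) = 1 ≥ 1, so the series converges in ℤ_2 to 1/(1 − a) = 1/(1 − 78) = -1/77. Expand this rational in ℤ_2: compute digits iteratively via d_i = x_i mod 2, x_{i+1} = (x_i − d_i)/2. The first 3 digits are (1, 1, 0).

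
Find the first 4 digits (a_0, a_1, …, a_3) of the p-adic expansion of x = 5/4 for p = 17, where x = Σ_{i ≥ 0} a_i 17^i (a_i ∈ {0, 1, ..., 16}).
(a_0, …, a_3) = (14, 12, 12, 12)

v_17(5/4) = 0 (numerator and denominator both coprime to 17), so x ∈ ℤ_17^×. Compute digits iteratively via a_i = x_i mod 17, x_{i+1} = (x_i − a_i)/17, with x_0 = x:
  x_0 = 5/4;  a_0 = 14;  x_1 = (x_0 − 14)/17 = -3/4
  x_1 = -3/4;  a_1 = 12;  x_2 = (x_1 − 12)/17 = -3/4
  x_2 = -3/4;  a_2 = 12;  x_3 = (x_2 − 12)/17 = -3/4
  x_3 = -3/4;  a_3 = 12;  x_4 = (x_3 − 12)/17 = -3/4
Digits: (14, 12, 12, 12).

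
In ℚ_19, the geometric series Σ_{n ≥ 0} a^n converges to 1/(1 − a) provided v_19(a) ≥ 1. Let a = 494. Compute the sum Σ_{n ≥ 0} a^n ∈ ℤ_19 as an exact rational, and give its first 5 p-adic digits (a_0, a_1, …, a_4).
Σ a^n = 1/(1 − a) = -1/493;  first 5 digits = (1, 7, 12, 17, 2)

v_19(a) = 1 ≥ 1, so the series converges in ℤ_19 to 1/(1 − a) = 1/(1 − 494) = -1/493. Expand this rational in ℤ_19: compute digits iteratively via d_i = x_i mod 19, x_{i+1} = (x_i − d_i)/19. The first 5 digits are (1, 7, 12, 17, 2).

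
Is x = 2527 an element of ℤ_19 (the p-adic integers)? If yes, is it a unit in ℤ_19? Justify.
x ∈ ℤ_19 but not a unit; v_19(x) = 2 > 0

ℤ_19 = {x ∈ ℚ_19 : v_19(x) ≥ 0} and ℤ_19^× = {x ∈ ℤ_19 : v_19(x) = 0}. Here v_19(2527) = v_19(num) − v_19(den) = 2; compare against these criteria.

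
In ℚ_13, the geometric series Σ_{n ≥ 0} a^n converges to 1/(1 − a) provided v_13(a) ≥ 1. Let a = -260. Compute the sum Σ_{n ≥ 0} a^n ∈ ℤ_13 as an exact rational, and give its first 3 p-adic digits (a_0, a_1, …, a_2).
Σ a^n = 1/(1 − a) = 1/261;  first 3 digits = (1, 6, 8)

v_13(a) = 1 ≥ 1, so the series converges in ℤ_13 to 1/(1 − a) = 1/(1 − (-260)) = 1/261. Expand this rational in ℤ_13: compute digits iteratively via d_i = x_i mod 13, x_{i+1} = (x_i − d_i)/13. The first 3 digits are (1, 6, 8).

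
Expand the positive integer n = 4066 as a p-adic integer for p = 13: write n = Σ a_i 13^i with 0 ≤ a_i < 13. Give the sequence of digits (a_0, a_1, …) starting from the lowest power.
(a_0, a_1, …) = (10, 0, 11, 1)

Repeated division by 13 gives the digits low-to-high: 4066 = 10 + 11·13^2 + 1·13^3. Digit sequence: (10, 0, 11, 1).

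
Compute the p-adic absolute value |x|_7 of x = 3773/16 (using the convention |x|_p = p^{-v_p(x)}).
|3773/16|_7 = 1/343

Step 1 — compute v_7(x) by factoring powers of 7 out of the numerator and denominator: v_7(3773/16) = 3. Step 2 — apply |x|_p = p^{-v_p(x)} = 7^{-3} = 1/343.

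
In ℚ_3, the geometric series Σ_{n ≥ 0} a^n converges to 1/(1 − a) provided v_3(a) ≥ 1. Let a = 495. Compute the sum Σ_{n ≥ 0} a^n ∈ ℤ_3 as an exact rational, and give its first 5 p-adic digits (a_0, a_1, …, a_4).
Σ a^n = 1/(1 − a) = -1/494;  first 5 digits = (1, 0, 1, 0, 1)

v_3(a) = 2 ≥ 1, so the series converges in ℤ_3 to 1/(1 − a) = 1/(1 − 495) = -1/494. Expand this rational in ℤ_3: compute digits iteratively via d_i = x_i mod 3, x_{i+1} = (x_i − d_i)/3. The first 5 digits are (1, 0, 1, 0, 1).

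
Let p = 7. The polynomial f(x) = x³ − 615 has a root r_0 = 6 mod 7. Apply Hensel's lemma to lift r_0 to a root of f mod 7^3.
r_2 = 139 (mod 343)

Hensel: r_{i+1} = r_i − f(r_i)/f′(r_i) mod 7^{i+2}, where f′(x) = 3x². Iterate:
  r_0 = 6 (mod 7)
  r_1 = 41 (mod 49)
  r_2 = 139 (mod 343)
Final: r = 139 with f(r) ≡ 0 mod 7^3.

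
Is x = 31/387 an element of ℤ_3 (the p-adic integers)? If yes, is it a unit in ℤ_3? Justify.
x ∉ ℤ_3 (v_3(x) = -2 < 0)

ℤ_3 = {x ∈ ℚ_3 : v_3(x) ≥ 0} and ℤ_3^× = {x ∈ ℤ_3 : v_3(x) = 0}. Here v_3(31/387) = v_3(num) − v_3(den) = -2; compare against these criteria.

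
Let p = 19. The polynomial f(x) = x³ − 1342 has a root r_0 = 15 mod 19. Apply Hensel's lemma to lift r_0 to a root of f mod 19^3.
r_2 = 4613 (mod 6859)

Hensel: r_{i+1} = r_i − f(r_i)/f′(r_i) mod 19^{i+2}, where f′(x) = 3x². Iterate:
  r_0 = 15 (mod 19)
  r_1 = 281 (mod 361)
  r_2 = 4613 (mod 6859)
Final: r = 4613 with f(r) ≡ 0 mod 19^3.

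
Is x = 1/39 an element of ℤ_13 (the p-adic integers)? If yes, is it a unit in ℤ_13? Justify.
x ∉ ℤ_13 (v_13(x) = -1 < 0)

ℤ_13 = {x ∈ ℚ_13 : v_13(x) ≥ 0} and ℤ_13^× = {x ∈ ℤ_13 : v_13(x) = 0}. Here v_13(1/39) = v_13(num) − v_13(den) = -1; compare against these criteria.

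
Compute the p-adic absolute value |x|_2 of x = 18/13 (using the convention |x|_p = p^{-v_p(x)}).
|18/13|_2 = 1/2

Step 1 — compute v_2(x) by factoring powers of 2 out of the numerator and denominator: v_2(18/13) = 1. Step 2 — apply |x|_p = p^{-v_p(x)} = 2^{-1} = 1/2.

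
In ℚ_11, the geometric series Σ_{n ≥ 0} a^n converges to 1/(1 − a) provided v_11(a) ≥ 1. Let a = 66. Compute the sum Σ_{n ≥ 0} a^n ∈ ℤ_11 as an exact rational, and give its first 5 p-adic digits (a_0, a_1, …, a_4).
Σ a^n = 1/(1 − a) = -1/65;  first 5 digits = (1, 6, 3, 10, 6)

v_11(a) = 1 ≥ 1, so the series converges in ℤ_11 to 1/(1 − a) = 1/(1 − 66) = -1/65. Expand this rational in ℤ_11: compute digits iteratively via d_i = x_i mod 11, x_{i+1} = (x_i − d_i)/11. The first 5 digits are (1, 6, 3, 10, 6).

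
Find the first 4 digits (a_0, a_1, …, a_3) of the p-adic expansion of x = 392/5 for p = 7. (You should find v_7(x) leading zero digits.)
(a_0, …, a_3) = (0, 0, 3, 4)

v_7(392/5) = 2, so a_0 = ... = a_1 = 0. Factor out: x = 7^2 · u with u = 8/5 a unit in ℤ_7. Expand u iteratively via a_{v+i} = u_i mod 7, u_{i+1} = (u_i − a_{v+i})/7:
  u_0 = 8/5;  a_2 = 3;  u_1 = (u_0 − 3)/7 = -1/5
  u_1 = -1/5;  a_3 = 4;  u_2 = (u_1 − 4)/7 = -3/5
Digits: (0, 0, 3, 4).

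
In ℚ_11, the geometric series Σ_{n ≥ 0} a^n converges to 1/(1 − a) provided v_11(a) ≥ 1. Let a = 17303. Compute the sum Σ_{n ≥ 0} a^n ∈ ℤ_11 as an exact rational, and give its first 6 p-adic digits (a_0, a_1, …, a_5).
Σ a^n = 1/(1 − a) = -1/17302;  first 6 digits = (1, 0, 0, 2, 1, 0)

v_11(a) = 3 ≥ 1, so the series converges in ℤ_11 to 1/(1 − a) = 1/(1 − 17303) = -1/17302. Expand this rational in ℤ_11: compute digits iteratively via d_i = x_i mod 11, x_{i+1} = (x_i − d_i)/11. The first 6 digits are (1, 0, 0, 2, 1, 0).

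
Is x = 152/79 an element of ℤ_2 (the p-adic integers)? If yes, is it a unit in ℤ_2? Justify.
x ∈ ℤ_2 but not a unit; v_2(x) = 3 > 0

ℤ_2 = {x ∈ ℚ_2 : v_2(x) ≥ 0} and ℤ_2^× = {x ∈ ℤ_2 : v_2(x) = 0}. Here v_2(152/79) = v_2(num) − v_2(den) = 3; compare against these criteria.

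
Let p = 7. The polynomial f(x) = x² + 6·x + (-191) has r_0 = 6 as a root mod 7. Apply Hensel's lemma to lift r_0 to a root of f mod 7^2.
r_1 = 48 (mod 49)

Hensel: r_{i+1} = r_i − f(r_i)·(f′(r_i))^{-1} mod 7^{i+2}, f′(x) = 2x + 6. Iterate:
  r_0 = 6 (mod 7)
  r_1 = 48 (mod 49)
Final: r = 48 satisfies f(r) ≡ 0 mod 7^2.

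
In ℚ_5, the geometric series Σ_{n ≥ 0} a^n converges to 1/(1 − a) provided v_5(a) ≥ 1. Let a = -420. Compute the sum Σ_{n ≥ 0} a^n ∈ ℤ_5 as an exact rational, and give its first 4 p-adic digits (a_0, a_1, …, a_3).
Σ a^n = 1/(1 − a) = 1/421;  first 4 digits = (1, 1, 4, 3)

v_5(a) = 1 ≥ 1, so the series converges in ℤ_5 to 1/(1 − a) = 1/(1 − (-420)) = 1/421. Expand this rational in ℤ_5: compute digits iteratively via d_i = x_i mod 5, x_{i+1} = (x_i − d_i)/5. The first 4 digits are (1, 1, 4, 3).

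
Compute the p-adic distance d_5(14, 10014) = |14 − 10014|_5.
d_5(14, 10014) = 1/625

Step 1 — x − y = 14 − 10014 = -10000. Step 2 — v_5(-10000) = 4 (factor: -10000 = −(5^4 · 16); the sign does not affect v_p). Step 3 — |x − y|_5 = 5^{-4} = 1/625.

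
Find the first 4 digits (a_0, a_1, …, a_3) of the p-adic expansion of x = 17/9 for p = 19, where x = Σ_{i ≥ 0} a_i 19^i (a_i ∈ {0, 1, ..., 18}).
(a_0, …, a_3) = (4, 2, 2, 2)

v_19(17/9) = 0 (numerator and denominator both coprime to 19), so x ∈ ℤ_19^×. Compute digits iteratively via a_i = x_i mod 19, x_{i+1} = (x_i − a_i)/19, with x_0 = x:
  x_0 = 17/9;  a_0 = 4;  x_1 = (x_0 − 4)/19 = -1/9
  x_1 = -1/9;  a_1 = 2;  x_2 = (x_1 − 2)/19 = -1/9
  x_2 = -1/9;  a_2 = 2;  x_3 = (x_2 − 2)/19 = -1/9
  x_3 = -1/9;  a_3 = 2;  x_4 = (x_3 − 2)/19 = -1/9
Digits: (4, 2, 2, 2).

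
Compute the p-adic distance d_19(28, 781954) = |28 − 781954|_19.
d_19(28, 781954) = 1/130321

Step 1 — x − y = 28 − 781954 = -781926. Step 2 — v_19(-781926) = 4 (factor: -781926 = −(19^4 · 6); the sign does not affect v_p). Step 3 — |x − y|_19 = 19^{-4} = 1/130321.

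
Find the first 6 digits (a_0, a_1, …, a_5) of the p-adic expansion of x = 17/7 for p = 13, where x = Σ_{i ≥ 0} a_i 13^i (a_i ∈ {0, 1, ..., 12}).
(a_0, …, a_5) = (8, 7, 5, 7, 5, 7)

v_13(17/7) = 0 (numerator and denominator both coprime to 13), so x ∈ ℤ_13^×. Compute digits iteratively via a_i = x_i mod 13, x_{i+1} = (x_i − a_i)/13, with x_0 = x:
  x_0 = 17/7;  a_0 = 8;  x_1 = (x_0 − 8)/13 = -3/7
  x_1 = -3/7;  a_1 = 7;  x_2 = (x_1 − 7)/13 = -4/7
  x_2 = -4/7;  a_2 = 5;  x_3 = (x_2 − 5)/13 = -3/7
  x_3 = -3/7;  a_3 = 7;  x_4 = (x_3 − 7)/13 = -4/7
  x_4 = -4/7;  a_4 = 5;  x_5 = (x_4 − 5)/13 = -3/7
  x_5 = -3/7;  a_5 = 7;  x_6 = (x_5 − 7)/13 = -4/7
Digits: (8, 7, 5, 7, 5, 7).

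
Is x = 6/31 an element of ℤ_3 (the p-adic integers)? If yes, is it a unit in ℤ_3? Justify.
x ∈ ℤ_3 but not a unit; v_3(x) = 1 > 0

ℤ_3 = {x ∈ ℚ_3 : v_3(x) ≥ 0} and ℤ_3^× = {x ∈ ℤ_3 : v_3(x) = 0}. Here v_3(6/31) = v_3(num) − v_3(den) = 1; compare against these criteria.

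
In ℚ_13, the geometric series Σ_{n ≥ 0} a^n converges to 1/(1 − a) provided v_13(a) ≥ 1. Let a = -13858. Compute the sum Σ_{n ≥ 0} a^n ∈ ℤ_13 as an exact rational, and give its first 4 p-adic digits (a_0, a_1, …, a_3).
Σ a^n = 1/(1 − a) = 1/13859;  first 4 digits = (1, 0, 9, 6)

v_13(a) = 2 ≥ 1, so the series converges in ℤ_13 to 1/(1 − a) = 1/(1 − (-13858)) = 1/13859. Expand this rational in ℤ_13: compute digits iteratively via d_i = x_i mod 13, x_{i+1} = (x_i − d_i)/13. The first 4 digits are (1, 0, 9, 6).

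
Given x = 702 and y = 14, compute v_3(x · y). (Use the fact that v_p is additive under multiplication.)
v_3(9828) = 3

v_p(x) = 3 (factor: 702 = 3^3 · 26); v_p(y) = 0 (factor: 14 = 3^0 · 14). Additivity: v_p(xy) = v_p(x) + v_p(y) = 3 + 0 = 3. (Direct check: xy = 9828 = 3^3 · (364).)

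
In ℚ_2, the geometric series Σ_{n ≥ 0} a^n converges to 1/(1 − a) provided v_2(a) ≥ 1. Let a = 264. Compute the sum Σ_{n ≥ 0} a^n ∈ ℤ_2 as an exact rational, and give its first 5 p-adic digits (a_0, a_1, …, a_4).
Σ a^n = 1/(1 − a) = -1/263;  first 5 digits = (1, 0, 0, 1, 0)

v_2(a) = 3 ≥ 1, so the series converges in ℤ_2 to 1/(1 − a) = 1/(1 − 264) = -1/263. Expand this rational in ℤ_2: compute digits iteratively via d_i = x_i mod 2, x_{i+1} = (x_i − d_i)/2. The first 5 digits are (1, 0, 0, 1, 0).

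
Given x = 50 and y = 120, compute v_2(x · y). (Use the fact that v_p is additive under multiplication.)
v_2(6000) = 4

v_p(x) = 1 (factor: 50 = 2^1 · 25); v_p(y) = 3 (factor: 120 = 2^3 · 15). Additivity: v_p(xy) = v_p(x) + v_p(y) = 1 + 3 = 4. (Direct check: xy = 6000 = 2^4 · (375).)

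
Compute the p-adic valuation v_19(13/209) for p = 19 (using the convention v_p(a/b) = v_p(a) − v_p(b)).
v_19(13/209) = -1

Factor powers of 19 from the numerator and denominator of the reduced fraction: 13 = 19^0 · 13 and 209 = 19^1 · 11. Apply v_p(a/b) = v_p(a) − v_p(b): v_19(13/209) = 0 − 1 = -1.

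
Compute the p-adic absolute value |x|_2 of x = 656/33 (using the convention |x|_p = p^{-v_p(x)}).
|656/33|_2 = 1/16

Step 1 — compute v_2(x) by factoring powers of 2 out of the numerator and denominator: v_2(656/33) = 4. Step 2 — apply |x|_p = p^{-v_p(x)} = 2^{-4} = 1/16.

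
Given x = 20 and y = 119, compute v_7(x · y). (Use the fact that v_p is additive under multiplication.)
v_7(2380) = 1

v_p(x) = 0 (factor: 20 = 7^0 · 20); v_p(y) = 1 (factor: 119 = 7^1 · 17). Additivity: v_p(xy) = v_p(x) + v_p(y) = 0 + 1 = 1. (Direct check: xy = 2380 = 7^1 · (340).)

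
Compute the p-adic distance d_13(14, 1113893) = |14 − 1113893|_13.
d_13(14, 1113893) = 1/371293

Step 1 — x − y = 14 − 1113893 = -1113879. Step 2 — v_13(-1113879) = 5 (factor: -1113879 = −(13^5 · 3); the sign does not affect v_p). Step 3 — |x − y|_13 = 13^{-5} = 1/371293.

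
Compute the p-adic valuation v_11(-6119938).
v_11(-6119938) = 5

v_11(n) is the largest exponent k such that 11^k divides n. Factor out: -6119938 = -11^5 · 38. (Sign doesn't affect v_p.) So v_11(-6119938) = 5.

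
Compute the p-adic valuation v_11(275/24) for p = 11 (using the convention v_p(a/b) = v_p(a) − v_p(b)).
v_11(275/24) = 1

Factor powers of 11 from the numerator and denominator of the reduced fraction: 275 = 11^1 · 25 and 24 = 11^0 · 24. Apply v_p(a/b) = v_p(a) − v_p(b): v_11(275/24) = 1 − 0 = 1.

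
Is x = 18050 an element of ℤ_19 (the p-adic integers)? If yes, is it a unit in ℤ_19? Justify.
x ∈ ℤ_19 but not a unit; v_19(x) = 2 > 0

ℤ_19 = {x ∈ ℚ_19 : v_19(x) ≥ 0} and ℤ_19^× = {x ∈ ℤ_19 : v_19(x) = 0}. Here v_19(18050) = v_19(num) − v_19(den) = 2; compare against these criteria.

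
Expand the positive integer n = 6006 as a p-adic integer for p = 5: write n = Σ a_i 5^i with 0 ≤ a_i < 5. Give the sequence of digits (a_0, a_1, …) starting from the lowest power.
(a_0, a_1, …) = (1, 1, 0, 3, 4, 1)

Repeated division by 5 gives the digits low-to-high: 6006 = 1 + 1·5^1 + 3·5^3 + 4·5^4 + 1·5^5. Digit sequence: (1, 1, 0, 3, 4, 1).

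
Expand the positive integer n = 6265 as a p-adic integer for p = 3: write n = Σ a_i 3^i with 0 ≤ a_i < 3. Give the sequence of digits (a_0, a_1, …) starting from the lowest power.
(a_0, a_1, …) = (1, 0, 0, 1, 2, 1, 2, 2)

Repeated division by 3 gives the digits low-to-high: 6265 = 1 + 1·3^3 + 2·3^4 + 1·3^5 + 2·3^6 + 2·3^7. Digit sequence: (1, 0, 0, 1, 2, 1, 2, 2).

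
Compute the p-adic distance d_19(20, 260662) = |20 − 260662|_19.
d_19(20, 260662) = 1/130321

Step 1 — x − y = 20 − 260662 = -260642. Step 2 — v_19(-260642) = 4 (factor: -260642 = −(19^4 · 2); the sign does not affect v_p). Step 3 — |x − y|_19 = 19^{-4} = 1/130321.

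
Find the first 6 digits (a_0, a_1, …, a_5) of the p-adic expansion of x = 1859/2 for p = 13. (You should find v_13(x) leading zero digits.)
(a_0, …, a_5) = (0, 0, 12, 6, 6, 6)

v_13(1859/2) = 2, so a_0 = ... = a_1 = 0. Factor out: x = 13^2 · u with u = 11/2 a unit in ℤ_13. Expand u iteratively via a_{v+i} = u_i mod 13, u_{i+1} = (u_i − a_{v+i})/13:
  u_0 = 11/2;  a_2 = 12;  u_1 = (u_0 − 12)/13 = -1/2
  u_1 = -1/2;  a_3 = 6;  u_2 = (u_1 − 6)/13 = -1/2
  u_2 = -1/2;  a_4 = 6;  u_3 = (u_2 − 6)/13 = -1/2
  u_3 = -1/2;  a_5 = 6;  u_4 = (u_3 − 6)/13 = -1/2
Digits: (0, 0, 12, 6, 6, 6).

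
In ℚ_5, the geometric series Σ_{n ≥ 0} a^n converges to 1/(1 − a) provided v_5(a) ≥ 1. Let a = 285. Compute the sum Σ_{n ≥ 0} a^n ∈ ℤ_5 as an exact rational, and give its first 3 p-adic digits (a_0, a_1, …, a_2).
Σ a^n = 1/(1 − a) = -1/284;  first 3 digits = (1, 2, 0)

v_5(a) = 1 ≥ 1, so the series converges in ℤ_5 to 1/(1 − a) = 1/(1 − 285) = -1/284. Expand this rational in ℤ_5: compute digits iteratively via d_i = x_i mod 5, x_{i+1} = (x_i − d_i)/5. The first 3 digits are (1, 2, 0).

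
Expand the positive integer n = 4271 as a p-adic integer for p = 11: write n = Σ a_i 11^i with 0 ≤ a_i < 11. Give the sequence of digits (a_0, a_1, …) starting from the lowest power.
(a_0, a_1, …) = (3, 3, 2, 3)

Repeated division by 11 gives the digits low-to-high: 4271 = 3 + 3·11^1 + 2·11^2 + 3·11^3. Digit sequence: (3, 3, 2, 3).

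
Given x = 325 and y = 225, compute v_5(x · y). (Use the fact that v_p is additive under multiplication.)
v_5(73125) = 4

v_p(x) = 2 (factor: 325 = 5^2 · 13); v_p(y) = 2 (factor: 225 = 5^2 · 9). Additivity: v_p(xy) = v_p(x) + v_p(y) = 2 + 2 = 4. (Direct check: xy = 73125 = 5^4 · (117).)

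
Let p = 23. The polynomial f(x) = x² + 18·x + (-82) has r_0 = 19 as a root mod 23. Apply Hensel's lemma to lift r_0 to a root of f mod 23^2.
r_1 = 433 (mod 529)

Hensel: r_{i+1} = r_i − f(r_i)·(f′(r_i))^{-1} mod 23^{i+2}, f′(x) = 2x + 18. Iterate:
  r_0 = 19 (mod 23)
  r_1 = 433 (mod 529)
Final: r = 433 satisfies f(r) ≡ 0 mod 23^2.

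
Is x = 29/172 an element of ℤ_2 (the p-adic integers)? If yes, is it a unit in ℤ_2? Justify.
x ∉ ℤ_2 (v_2(x) = -2 < 0)

ℤ_2 = {x ∈ ℚ_2 : v_2(x) ≥ 0} and ℤ_2^× = {x ∈ ℤ_2 : v_2(x) = 0}. Here v_2(29/172) = v_2(num) − v_2(den) = -2; compare against these criteria.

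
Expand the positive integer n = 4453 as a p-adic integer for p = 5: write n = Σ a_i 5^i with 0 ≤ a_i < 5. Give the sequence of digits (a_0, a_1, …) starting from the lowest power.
(a_0, a_1, …) = (3, 0, 3, 0, 2, 1)

Repeated division by 5 gives the digits low-to-high: 4453 = 3 + 3·5^2 + 2·5^4 + 1·5^5. Digit sequence: (3, 0, 3, 0, 2, 1).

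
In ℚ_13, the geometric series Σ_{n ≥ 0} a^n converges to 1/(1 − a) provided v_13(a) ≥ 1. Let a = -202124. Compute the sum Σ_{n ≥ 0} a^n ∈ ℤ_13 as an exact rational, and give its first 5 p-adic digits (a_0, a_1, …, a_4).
Σ a^n = 1/(1 − a) = 1/202125;  first 5 digits = (1, 0, 0, 12, 5)

v_13(a) = 3 ≥ 1, so the series converges in ℤ_13 to 1/(1 − a) = 1/(1 − (-202124)) = 1/202125. Expand this rational in ℤ_13: compute digits iteratively via d_i = x_i mod 13, x_{i+1} = (x_i − d_i)/13. The first 5 digits are (1, 0, 0, 12, 5).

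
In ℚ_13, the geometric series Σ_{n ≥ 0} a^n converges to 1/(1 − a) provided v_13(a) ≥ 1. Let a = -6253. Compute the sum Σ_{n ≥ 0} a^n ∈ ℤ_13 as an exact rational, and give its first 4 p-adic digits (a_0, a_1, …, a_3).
Σ a^n = 1/(1 − a) = 1/6254;  first 4 digits = (1, 0, 2, 10)

v_13(a) = 2 ≥ 1, so the series converges in ℤ_13 to 1/(1 − a) = 1/(1 − (-6253)) = 1/6254. Expand this rational in ℤ_13: compute digits iteratively via d_i = x_i mod 13, x_{i+1} = (x_i − d_i)/13. The first 4 digits are (1, 0, 2, 10).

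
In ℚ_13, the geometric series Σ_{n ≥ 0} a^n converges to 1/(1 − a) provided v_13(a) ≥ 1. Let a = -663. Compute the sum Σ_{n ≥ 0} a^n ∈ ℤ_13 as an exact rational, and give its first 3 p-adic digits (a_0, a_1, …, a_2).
Σ a^n = 1/(1 − a) = 1/664;  first 3 digits = (1, 1, 10)

v_13(a) = 1 ≥ 1, so the series converges in ℤ_13 to 1/(1 − a) = 1/(1 − (-663)) = 1/664. Expand this rational in ℤ_13: compute digits iteratively via d_i = x_i mod 13, x_{i+1} = (x_i − d_i)/13. The first 3 digits are (1, 1, 10).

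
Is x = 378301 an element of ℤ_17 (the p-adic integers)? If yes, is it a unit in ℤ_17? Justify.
x ∈ ℤ_17 but not a unit; v_17(x) = 3 > 0

ℤ_17 = {x ∈ ℚ_17 : v_17(x) ≥ 0} and ℤ_17^× = {x ∈ ℤ_17 : v_17(x) = 0}. Here v_17(378301) = v_17(num) − v_17(den) = 3; compare against these criteria.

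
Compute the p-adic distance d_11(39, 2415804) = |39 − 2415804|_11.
d_11(39, 2415804) = 1/161051

Step 1 — x − y = 39 − 2415804 = -2415765. Step 2 — v_11(-2415765) = 5 (factor: -2415765 = −(11^5 · 15); the sign does not affect v_p). Step 3 — |x − y|_11 = 11^{-5} = 1/161051.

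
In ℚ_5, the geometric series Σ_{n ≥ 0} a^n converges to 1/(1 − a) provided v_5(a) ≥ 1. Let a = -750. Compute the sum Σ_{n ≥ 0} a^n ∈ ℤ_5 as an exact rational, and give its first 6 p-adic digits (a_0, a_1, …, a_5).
Σ a^n = 1/(1 − a) = 1/751;  first 6 digits = (1, 0, 0, 4, 3, 4)

v_5(a) = 3 ≥ 1, so the series converges in ℤ_5 to 1/(1 − a) = 1/(1 − (-750)) = 1/751. Expand this rational in ℤ_5: compute digits iteratively via d_i = x_i mod 5, x_{i+1} = (x_i − d_i)/5. The first 6 digits are (1, 0, 0, 4, 3, 4).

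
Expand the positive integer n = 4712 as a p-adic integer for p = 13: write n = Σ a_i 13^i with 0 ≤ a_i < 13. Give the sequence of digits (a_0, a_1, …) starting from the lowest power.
(a_0, a_1, …) = (6, 11, 1, 2)

Repeated division by 13 gives the digits low-to-high: 4712 = 6 + 11·13^1 + 1·13^2 + 2·13^3. Digit sequence: (6, 11, 1, 2).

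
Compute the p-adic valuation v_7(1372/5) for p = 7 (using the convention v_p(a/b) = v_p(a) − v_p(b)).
v_7(1372/5) = 3

Factor powers of 7 from the numerator and denominator of the reduced fraction: 1372 = 7^3 · 4 and 5 = 7^0 · 5. Apply v_p(a/b) = v_p(a) − v_p(b): v_7(1372/5) = 3 − 0 = 3.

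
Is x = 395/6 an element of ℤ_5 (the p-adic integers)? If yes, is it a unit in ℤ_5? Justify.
x ∈ ℤ_5 but not a unit; v_5(x) = 1 > 0

ℤ_5 = {x ∈ ℚ_5 : v_5(x) ≥ 0} and ℤ_5^× = {x ∈ ℤ_5 : v_5(x) = 0}. Here v_5(395/6) = v_5(num) − v_5(den) = 1; compare against these criteria.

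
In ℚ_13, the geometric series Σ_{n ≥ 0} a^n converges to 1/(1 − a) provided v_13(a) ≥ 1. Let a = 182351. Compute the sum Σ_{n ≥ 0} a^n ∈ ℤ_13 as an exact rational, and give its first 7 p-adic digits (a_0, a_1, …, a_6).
Σ a^n = 1/(1 − a) = -1/182350;  first 7 digits = (1, 0, 0, 5, 6, 0, 12)

v_13(a) = 3 ≥ 1, so the series converges in ℤ_13 to 1/(1 − a) = 1/(1 − 182351) = -1/182350. Expand this rational in ℤ_13: compute digits iteratively via d_i = x_i mod 13, x_{i+1} = (x_i − d_i)/13. The first 7 digits are (1, 0, 0, 5, 6, 0, 12).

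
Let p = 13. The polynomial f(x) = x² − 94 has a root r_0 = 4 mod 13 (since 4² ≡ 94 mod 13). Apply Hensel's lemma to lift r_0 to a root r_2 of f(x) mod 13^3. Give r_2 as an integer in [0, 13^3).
r_2 = 225 (mod 2197)

Hensel's recurrence: r_{i+1} = r_i − f(r_i)·(f′(r_i))^{-1} mod 13^{i+2}, with f′(x) = 2x. Iterate:
  r_0 = 4 (mod 13)
  r_1 = 56 (mod 169)
  r_2 = 225 (mod 2197)
Final: r_2 = 225, and one checks f(r_2) ≡ 0 mod 13^3.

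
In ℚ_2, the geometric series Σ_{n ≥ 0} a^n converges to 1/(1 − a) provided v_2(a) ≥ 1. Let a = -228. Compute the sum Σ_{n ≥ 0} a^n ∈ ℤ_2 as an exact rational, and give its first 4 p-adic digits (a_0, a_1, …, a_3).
Σ a^n = 1/(1 − a) = 1/229;  first 4 digits = (1, 0, 1, 1)

v_2(a) = 2 ≥ 1, so the series converges in ℤ_2 to 1/(1 − a) = 1/(1 − (-228)) = 1/229. Expand this rational in ℤ_2: compute digits iteratively via d_i = x_i mod 2, x_{i+1} = (x_i − d_i)/2. The first 4 digits are (1, 0, 1, 1).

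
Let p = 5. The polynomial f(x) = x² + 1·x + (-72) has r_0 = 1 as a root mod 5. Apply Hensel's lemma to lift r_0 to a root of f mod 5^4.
r_3 = 616 (mod 625)

Hensel: r_{i+1} = r_i − f(r_i)·(f′(r_i))^{-1} mod 5^{i+2}, f′(x) = 2x + 1. Iterate:
  r_0 = 1 (mod 5)
  r_1 = 16 (mod 25)
  r_2 = 116 (mod 125)
  r_3 = 616 (mod 625)
Final: r = 616 satisfies f(r) ≡ 0 mod 5^4.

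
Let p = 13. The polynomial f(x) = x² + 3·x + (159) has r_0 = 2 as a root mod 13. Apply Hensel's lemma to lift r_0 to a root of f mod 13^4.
r_3 = 4058 (mod 28561)

Hensel: r_{i+1} = r_i − f(r_i)·(f′(r_i))^{-1} mod 13^{i+2}, f′(x) = 2x + 3. Iterate:
  r_0 = 2 (mod 13)
  r_1 = 2 (mod 169)
  r_2 = 1861 (mod 2197)
  r_3 = 4058 (mod 28561)
Final: r = 4058 satisfies f(r) ≡ 0 mod 13^4.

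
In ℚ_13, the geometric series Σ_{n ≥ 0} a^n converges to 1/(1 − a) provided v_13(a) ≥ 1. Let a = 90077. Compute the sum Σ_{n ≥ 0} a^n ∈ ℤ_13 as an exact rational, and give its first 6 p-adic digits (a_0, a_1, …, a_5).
Σ a^n = 1/(1 − a) = -1/90076;  first 6 digits = (1, 0, 0, 2, 3, 0)

v_13(a) = 3 ≥ 1, so the series converges in ℤ_13 to 1/(1 − a) = 1/(1 − 90077) = -1/90076. Expand this rational in ℤ_13: compute digits iteratively via d_i = x_i mod 13, x_{i+1} = (x_i − d_i)/13. The first 6 digits are (1, 0, 0, 2, 3, 0).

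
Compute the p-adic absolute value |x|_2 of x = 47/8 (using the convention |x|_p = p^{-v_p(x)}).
|47/8|_2 = 8

Step 1 — compute v_2(x) by factoring powers of 2 out of the numerator and denominator: v_2(47/8) = -3. Step 2 — apply |x|_p = p^{-v_p(x)} = 2^{3} = 8.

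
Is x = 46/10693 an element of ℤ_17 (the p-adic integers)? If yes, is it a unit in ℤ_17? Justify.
x ∉ ℤ_17 (v_17(x) = -2 < 0)

ℤ_17 = {x ∈ ℚ_17 : v_17(x) ≥ 0} and ℤ_17^× = {x ∈ ℤ_17 : v_17(x) = 0}. Here v_17(46/10693) = v_17(num) − v_17(den) = -2; compare against these criteria.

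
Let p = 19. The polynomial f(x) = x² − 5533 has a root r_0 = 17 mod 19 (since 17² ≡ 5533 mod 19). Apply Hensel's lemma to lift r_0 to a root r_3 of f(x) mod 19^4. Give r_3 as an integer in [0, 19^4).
r_3 = 98703 (mod 130321)

Hensel's recurrence: r_{i+1} = r_i − f(r_i)·(f′(r_i))^{-1} mod 19^{i+2}, with f′(x) = 2x. Iterate:
  r_0 = 17 (mod 19)
  r_1 = 150 (mod 361)
  r_2 = 2677 (mod 6859)
  r_3 = 98703 (mod 130321)
Final: r_3 = 98703, and one checks f(r_3) ≡ 0 mod 19^4.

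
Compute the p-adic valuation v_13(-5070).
v_13(-5070) = 2

v_13(n) is the largest exponent k such that 13^k divides n. Factor out: -5070 = -13^2 · 30. (Sign doesn't affect v_p.) So v_13(-5070) = 2.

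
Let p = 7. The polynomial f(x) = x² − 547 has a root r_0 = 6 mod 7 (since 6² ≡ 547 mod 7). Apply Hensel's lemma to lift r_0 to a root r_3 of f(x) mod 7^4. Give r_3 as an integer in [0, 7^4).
r_3 = 804 (mod 2401)

Hensel's recurrence: r_{i+1} = r_i − f(r_i)·(f′(r_i))^{-1} mod 7^{i+2}, with f′(x) = 2x. Iterate:
  r_0 = 6 (mod 7)
  r_1 = 20 (mod 49)
  r_2 = 118 (mod 343)
  r_3 = 804 (mod 2401)
Final: r_3 = 804, and one checks f(r_3) ≡ 0 mod 7^4.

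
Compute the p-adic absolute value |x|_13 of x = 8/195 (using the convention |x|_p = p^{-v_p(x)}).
|8/195|_13 = 13

Step 1 — compute v_13(x) by factoring powers of 13 out of the numerator and denominator: v_13(8/195) = -1. Step 2 — apply |x|_p = p^{-v_p(x)} = 13^{1} = 13.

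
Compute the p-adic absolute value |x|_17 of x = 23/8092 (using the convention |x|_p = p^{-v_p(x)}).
|23/8092|_17 = 289

Step 1 — compute v_17(x) by factoring powers of 17 out of the numerator and denominator: v_17(23/8092) = -2. Step 2 — apply |x|_p = p^{-v_p(x)} = 17^{2} = 289.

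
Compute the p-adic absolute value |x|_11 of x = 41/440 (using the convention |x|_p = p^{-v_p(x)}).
|41/440|_11 = 11

Step 1 — compute v_11(x) by factoring powers of 11 out of the numerator and denominator: v_11(41/440) = -1. Step 2 — apply |x|_p = p^{-v_p(x)} = 11^{1} = 11.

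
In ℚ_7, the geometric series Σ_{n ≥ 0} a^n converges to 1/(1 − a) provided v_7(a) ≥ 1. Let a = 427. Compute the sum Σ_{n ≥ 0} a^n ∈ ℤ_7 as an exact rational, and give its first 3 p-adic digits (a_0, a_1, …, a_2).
Σ a^n = 1/(1 − a) = -1/426;  first 3 digits = (1, 5, 5)

v_7(a) = 1 ≥ 1, so the series converges in ℤ_7 to 1/(1 − a) = 1/(1 − 427) = -1/426. Expand this rational in ℤ_7: compute digits iteratively via d_i = x_i mod 7, x_{i+1} = (x_i − d_i)/7. The first 3 digits are (1, 5, 5).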